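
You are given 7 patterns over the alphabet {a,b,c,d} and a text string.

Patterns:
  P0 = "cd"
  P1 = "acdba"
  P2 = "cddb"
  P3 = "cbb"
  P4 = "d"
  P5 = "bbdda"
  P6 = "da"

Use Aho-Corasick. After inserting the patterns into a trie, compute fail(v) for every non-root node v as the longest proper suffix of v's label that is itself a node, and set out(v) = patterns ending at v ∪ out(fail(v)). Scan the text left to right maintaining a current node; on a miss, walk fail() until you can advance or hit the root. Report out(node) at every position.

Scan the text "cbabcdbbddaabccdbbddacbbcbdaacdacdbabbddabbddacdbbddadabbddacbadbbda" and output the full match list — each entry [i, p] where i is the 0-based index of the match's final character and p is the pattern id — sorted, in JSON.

Build:
Trie (insert patterns):
  n0 'ε': a→3 b→13 c→1 d→12
  n1 'c': b→10 d→2
  n2 'cd': d→8  [P0 ends]
  n3 'a': c→4
  n4 'ac': d→5
  n5 'acd': b→6
  n6 'acdb': a→7
  n7 'acdba': ·  [P1 ends]
  n8 'cdd': b→9
  n9 'cddb': ·  [P2 ends]
  n10 'cb': b→11
  n11 'cbb': ·  [P3 ends]
  n12 'd': a→18  [P4 ends]
  n13 'b': b→14
  n14 'bb': d→15
  n15 'bbd': d→16
  n16 'bbdd': a→17
  n17 'bbdda': ·  [P5 ends]
  n18 'da': ·  [P6 ends]

BFS fail/out derivation:
  n1('c'): parent n0 fail=0; on 'c' 0 → fail=0;  out ∅∪∅=∅
  n3('a'): parent n0 fail=0; on 'a' 0 → fail=0;  out ∅∪∅=∅
  n12('d'): parent n0 fail=0; on 'd' 0 → fail=0;  out {4}∪∅={4}
  n13('b'): parent n0 fail=0; on 'b' 0 → fail=0;  out ∅∪∅=∅
  n2('cd'): parent n1 fail=0; on 'd' 0 → fail=12;  out {0}∪{4}={0,4}
  n4('ac'): parent n3 fail=0; on 'c' 0 → fail=1;  out ∅∪∅=∅
  n10('cb'): parent n1 fail=0; on 'b' 0 → fail=13;  out ∅∪∅=∅
  n14('bb'): parent n13 fail=0; on 'b' 0 → fail=13;  out ∅∪∅=∅
  n18('da'): parent n12 fail=0; on 'a' 0 → fail=3;  out {6}∪∅={6}
  n5('acd'): parent n4 fail=1; on 'd' 1 → fail=2;  out ∅∪{0,4}={0,4}
  n8('cdd'): parent n2 fail=12; on 'd' 12→0 → fail=12;  out ∅∪{4}={4}
  n11('cbb'): parent n10 fail=13; on 'b' 13 → fail=14;  out {3}∪∅={3}
  n15('bbd'): parent n14 fail=13; on 'd' 13→0 → fail=12;  out ∅∪{4}={4}
  n6('acdb'): parent n5 fail=2; on 'b' 2→12→0 → fail=13;  out ∅∪∅=∅
  n9('cddb'): parent n8 fail=12; on 'b' 12→0 → fail=13;  out {2}∪∅={2}
  n16('bbdd'): parent n15 fail=12; on 'd' 12→0 → fail=12;  out ∅∪{4}={4}
  n7('acdba'): parent n6 fail=13; on 'a' 13→0 → fail=3;  out {1}∪∅={1}
  n17('bbdda'): parent n16 fail=12; on 'a' 12 → fail=18;  out {5}∪{6}={5,6}

Scan:
pos 0 'c': at 1
pos 1 'b': at 10
pos 2 'a': at 3 (fail-walked)
pos 3 'b': at 13 (fail-walked)
pos 4 'c': at 1 (fail-walked)
pos 5 'd': at 2  → match P0@[4:5],P4@[5:5]
pos 6 'b': at 13 (fail-walked)
pos 7 'b': at 14
pos 8 'd': at 15  → match P4@[8:8]
pos 9 'd': at 16  → match P4@[9:9]
pos 10 'a': at 17  → match P5@[6:10],P6@[9:10]
pos 11 'a': at 3 (fail-walked)
pos 12 'b': at 13 (fail-walked)
pos 13 'c': at 1 (fail-walked)
pos 14 'c': at 1 (fail-walked)
pos 15 'd': at 2  → match P0@[14:15],P4@[15:15]
pos 16 'b': at 13 (fail-walked)
pos 17 'b': at 14
pos 18 'd': at 15  → match P4@[18:18]
pos 19 'd': at 16  → match P4@[19:19]
pos 20 'a': at 17  → match P5@[16:20],P6@[19:20]
pos 21 'c': at 4 (fail-walked)
pos 22 'b': at 10 (fail-walked)
pos 23 'b': at 11  → match P3@[21:23]
pos 24 'c': at 1 (fail-walked)
pos 25 'b': at 10
pos 26 'd': at 12 (fail-walked)  → match P4@[26:26]
pos 27 'a': at 18  → match P6@[26:27]
pos 28 'a': at 3 (fail-walked)
pos 29 'c': at 4
pos 30 'd': at 5  → match P0@[29:30],P4@[30:30]
pos 31 'a': at 18 (fail-walked)  → match P6@[30:31]
pos 32 'c': at 4 (fail-walked)
pos 33 'd': at 5  → match P0@[32:33],P4@[33:33]
pos 34 'b': at 6
pos 35 'a': at 7  → match P1@[31:35]
pos 36 'b': at 13 (fail-walked)
pos 37 'b': at 14
pos 38 'd': at 15  → match P4@[38:38]
pos 39 'd': at 16  → match P4@[39:39]
pos 40 'a': at 17  → match P5@[36:40],P6@[39:40]
pos 41 'b': at 13 (fail-walked)
pos 42 'b': at 14
pos 43 'd': at 15  → match P4@[43:43]
pos 44 'd': at 16  → match P4@[44:44]
pos 45 'a': at 17  → match P5@[41:45],P6@[44:45]
pos 46 'c': at 4 (fail-walked)
pos 47 'd': at 5  → match P0@[46:47],P4@[47:47]
pos 48 'b': at 6
pos 49 'b': at 14 (fail-walked)
pos 50 'd': at 15  → match P4@[50:50]
pos 51 'd': at 16  → match P4@[51:51]
pos 52 'a': at 17  → match P5@[48:52],P6@[51:52]
pos 53 'd': at 12 (fail-walked)  → match P4@[53:53]
pos 54 'a': at 18  → match P6@[53:54]
pos 55 'b': at 13 (fail-walked)
pos 56 'b': at 14
pos 57 'd': at 15  → match P4@[57:57]
pos 58 'd': at 16  → match P4@[58:58]
pos 59 'a': at 17  → match P5@[55:59],P6@[58:59]
pos 60 'c': at 4 (fail-walked)
pos 61 'b': at 10 (fail-walked)
pos 62 'a': at 3 (fail-walked)
pos 63 'd': at 12 (fail-walked)  → match P4@[63:63]
pos 64 'b': at 13 (fail-walked)
pos 65 'b': at 14
pos 66 'd': at 15  → match P4@[66:66]
pos 67 'a': at 18 (fail-walked)  → match P6@[66:67]

Result: [[5,0],[5,4],[8,4],[9,4],[10,5],[10,6],[15,0],[15,4],[18,4],[19,4],[20,5],[20,6],[23,3],[26,4],[27,6],[30,0],[30,4],[31,6],[33,0],[33,4],[35,1],[38,4],[39,4],[40,5],[40,6],[43,4],[44,4],[45,5],[45,6],[47,0],[47,4],[50,4],[51,4],[52,5],[52,6],[53,4],[54,6],[57,4],[58,4],[59,5],[59,6],[63,4],[66,4],[67,6]]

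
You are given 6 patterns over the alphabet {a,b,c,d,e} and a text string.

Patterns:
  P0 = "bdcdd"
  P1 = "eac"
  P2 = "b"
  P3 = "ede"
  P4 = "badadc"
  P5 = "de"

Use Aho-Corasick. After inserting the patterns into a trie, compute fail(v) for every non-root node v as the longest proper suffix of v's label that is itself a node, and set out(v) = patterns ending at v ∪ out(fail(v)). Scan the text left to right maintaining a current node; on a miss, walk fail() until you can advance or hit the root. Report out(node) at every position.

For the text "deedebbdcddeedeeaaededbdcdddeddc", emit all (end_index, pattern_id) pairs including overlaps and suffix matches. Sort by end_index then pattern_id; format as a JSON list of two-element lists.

Construct AC machine:
Trie nodes:
  0='ε' goto b→1 d→16 e→6
  1='b' goto a→11 d→2  ←P2
  2='bd' goto c→3
  3='bdc' goto d→4
  4='bdcd' goto d→5
  5='bdcdd' goto ·  ←P0
  6='e' goto a→7 d→9
  7='ea' goto c→8
  8='eac' goto ·  ←P1
  9='ed' goto e→10
  10='ede' goto ·  ←P3
  11='ba' goto d→12
  12='bad' goto a→13
  13='bada' goto d→14
  14='badad' goto c→15
  15='badadc' goto ·  ←P4
  16='d' goto e→17
  17='de' goto ·  ←P5

Failure links (BFS by depth):
  n1('b'): parent n0 fail=0; on 'b' 0 → fail=0;  out {2}∪∅={2}
  n6('e'): parent n0 fail=0; on 'e' 0 → fail=0;  out ∅∪∅=∅
  n16('d'): parent n0 fail=0; on 'd' 0 → fail=0;  out ∅∪∅=∅
  n2('bd'): parent n1 fail=0; on 'd' 0 → fail=16;  out ∅∪∅=∅
  n7('ea'): parent n6 fail=0; on 'a' 0 → fail=0;  out ∅∪∅=∅
  n9('ed'): parent n6 fail=0; on 'd' 0 → fail=16;  out ∅∪∅=∅
  n11('ba'): parent n1 fail=0; on 'a' 0 → fail=0;  out ∅∪∅=∅
  n17('de'): parent n16 fail=0; on 'e' 0 → fail=6;  out {5}∪∅={5}
  n3('bdc'): parent n2 fail=16; on 'c' 16→0 → fail=0;  out ∅∪∅=∅
  n8('eac'): parent n7 fail=0; on 'c' 0 → fail=0;  out {1}∪∅={1}
  n10('ede'): parent n9 fail=16; on 'e' 16 → fail=17;  out {3}∪{5}={3,5}
  n12('bad'): parent n11 fail=0; on 'd' 0 → fail=16;  out ∅∪∅=∅
  n4('bdcd'): parent n3 fail=0; on 'd' 0 → fail=16;  out ∅∪∅=∅
  n13('bada'): parent n12 fail=16; on 'a' 16→0 → fail=0;  out ∅∪∅=∅
  n5('bdcdd'): parent n4 fail=16; on 'd' 16→0 → fail=16;  out {0}∪∅={0}
  n14('badad'): parent n13 fail=0; on 'd' 0 → fail=16;  out ∅∪∅=∅
  n15('badadc'): parent n14 fail=16; on 'c' 16→0 → fail=0;  out {4}∪∅={4}

Run:
i=0 'd': node 0→16
i=1 'e': node 16→17  emit P5@[0:1]
i=2 'e': node 17→6 (via fail)
i=3 'd': node 6→9
i=4 'e': node 9→10  emit P3@[2:4],P5@[3:4]
i=5 'b': node 10→1 (via fail)  emit P2@[5:5]
i=6 'b': node 1→1 (via fail)  emit P2@[6:6]
i=7 'd': node 1→2
i=8 'c': node 2→3
i=9 'd': node 3→4
i=10 'd': node 4→5  emit P0@[6:10]
i=11 'e': node 5→17 (via fail)  emit P5@[10:11]
i=12 'e': node 17→6 (via fail)
i=13 'd': node 6→9
i=14 'e': node 9→10  emit P3@[12:14],P5@[13:14]
i=15 'e': node 10→6 (via fail)
i=16 'a': node 6→7
i=17 'a': node 7→0 (via fail)
i=18 'e': node 0→6
i=19 'd': node 6→9
i=20 'e': node 9→10  emit P3@[18:20],P5@[19:20]
i=21 'd': node 10→9 (via fail)
i=22 'b': node 9→1 (via fail)  emit P2@[22:22]
i=23 'd': node 1→2
i=24 'c': node 2→3
i=25 'd': node 3→4
i=26 'd': node 4→5  emit P0@[22:26]
i=27 'd': node 5→16 (via fail)
i=28 'e': node 16→17  emit P5@[27:28]
i=29 'd': node 17→9 (via fail)
i=30 'd': node 9→16 (via fail)
i=31 'c': node 16→0 (via fail)

Matches: [[1,5],[4,3],[4,5],[5,2],[6,2],[10,0],[11,5],[14,3],[14,5],[20,3],[20,5],[22,2],[26,0],[28,5]]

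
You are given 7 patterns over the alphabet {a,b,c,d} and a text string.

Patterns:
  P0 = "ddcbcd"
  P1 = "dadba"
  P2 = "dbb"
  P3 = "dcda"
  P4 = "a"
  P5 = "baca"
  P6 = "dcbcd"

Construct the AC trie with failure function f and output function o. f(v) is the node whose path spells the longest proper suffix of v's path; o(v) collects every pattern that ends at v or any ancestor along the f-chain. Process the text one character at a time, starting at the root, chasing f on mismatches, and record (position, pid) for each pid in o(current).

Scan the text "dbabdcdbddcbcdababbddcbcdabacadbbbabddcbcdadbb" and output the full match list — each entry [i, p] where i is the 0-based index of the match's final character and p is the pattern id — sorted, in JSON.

Build automaton:
Trie nodes:
  0='ε' goto a→16 b→17 d→1
  1='d' goto a→7 b→11 c→13 d→2
  2='dd' goto c→3
  3='ddc' goto b→4
  4='ddcb' goto c→5
  5='ddcbc' goto d→6
  6='ddcbcd' goto ·  [P0 ends]
  7='da' goto d→8
  8='dad' goto b→9
  9='dadb' goto a→10
  10='dadba' goto ·  [P1 ends]
  11='db' goto b→12
  12='dbb' goto ·  [P2 ends]
  13='dc' goto b→21 d→14
  14='dcd' goto a→15
  15='dcda' goto ·  [P3 ends]
  16='a' goto ·  [P4 ends]
  17='b' goto a→18
  18='ba' goto c→19
  19='bac' goto a→20
  20='baca' goto ·  [P5 ends]
  21='dcb' goto c→22
  22='dcbc' goto d→23
  23='dcbcd' goto ·  [P6 ends]

Failure links (BFS by depth):
  fail(1) 'd': from fail(0)=0 chase 'd': 0 ⇒ 0;  out=∅∪out(0)=∅
  fail(16) 'a': from fail(0)=0 chase 'a': 0 ⇒ 0;  out={4}∪out(0)={4}
  fail(17) 'b': from fail(0)=0 chase 'b': 0 ⇒ 0;  out=∅∪out(0)=∅
  fail(2) 'dd': from fail(1)=0 chase 'd': 0 ⇒ 1;  out=∅∪out(1)=∅
  fail(7) 'da': from fail(1)=0 chase 'a': 0 ⇒ 16;  out=∅∪out(16)={4}
  fail(11) 'db': from fail(1)=0 chase 'b': 0 ⇒ 17;  out=∅∪out(17)=∅
  fail(13) 'dc': from fail(1)=0 chase 'c': 0 ⇒ 0;  out=∅∪out(0)=∅
  fail(18) 'ba': from fail(17)=0 chase 'a': 0 ⇒ 16;  out=∅∪out(16)={4}
  fail(3) 'ddc': from fail(2)=1 chase 'c': 1 ⇒ 13;  out=∅∪out(13)=∅
  fail(8) 'dad': from fail(7)=16 chase 'd': 16→0 ⇒ 1;  out=∅∪out(1)=∅
  fail(12) 'dbb': from fail(11)=17 chase 'b': 17→0 ⇒ 17;  out={2}∪out(17)={2}
  fail(14) 'dcd': from fail(13)=0 chase 'd': 0 ⇒ 1;  out=∅∪out(1)=∅
  fail(19) 'bac': from fail(18)=16 chase 'c': 16→0 ⇒ 0;  out=∅∪out(0)=∅
  fail(21) 'dcb': from fail(13)=0 chase 'b': 0 ⇒ 17;  out=∅∪out(17)=∅
  fail(4) 'ddcb': from fail(3)=13 chase 'b': 13 ⇒ 21;  out=∅∪out(21)=∅
  fail(9) 'dadb': from fail(8)=1 chase 'b': 1 ⇒ 11;  out=∅∪out(11)=∅
  fail(15) 'dcda': from fail(14)=1 chase 'a': 1 ⇒ 7;  out={3}∪out(7)={3,4}
  fail(20) 'baca': from fail(19)=0 chase 'a': 0 ⇒ 16;  out={5}∪out(16)={4,5}
  fail(22) 'dcbc': from fail(21)=17 chase 'c': 17→0 ⇒ 0;  out=∅∪out(0)=∅
  fail(5) 'ddcbc': from fail(4)=21 chase 'c': 21 ⇒ 22;  out=∅∪out(22)=∅
  fail(10) 'dadba': from fail(9)=11 chase 'a': 11→17 ⇒ 18;  out={1}∪out(18)={1,4}
  fail(23) 'dcbcd': from fail(22)=0 chase 'd': 0 ⇒ 1;  out={6}∪out(1)={6}
  fail(6) 'ddcbcd': from fail(5)=22 chase 'd': 22 ⇒ 23;  out={0}∪out(23)={0,6}

Scan:
i=0 'd': node 0→1
i=1 'b': node 1→11
i=2 'a': node 11→18 (via fail)  ** P4@[2:2]
i=3 'b': node 18→17 (via fail)
i=4 'd': node 17→1 (via fail)
i=5 'c': node 1→13
i=6 'd': node 13→14
i=7 'b': node 14→11 (via fail)
i=8 'd': node 11→1 (via fail)
i=9 'd': node 1→2
i=10 'c': node 2→3
i=11 'b': node 3→4
i=12 'c': node 4→5
i=13 'd': node 5→6  ** P0@[8:13],P6@[9:13]
i=14 'a': node 6→7 (via fail)  ** P4@[14:14]
i=15 'b': node 7→17 (via fail)
i=16 'a': node 17→18  ** P4@[16:16]
i=17 'b': node 18→17 (via fail)
i=18 'b': node 17→17 (via fail)
i=19 'd': node 17→1 (via fail)
i=20 'd': node 1→2
i=21 'c': node 2→3
i=22 'b': node 3→4
i=23 'c': node 4→5
i=24 'd': node 5→6  ** P0@[19:24],P6@[20:24]
i=25 'a': node 6→7 (via fail)  ** P4@[25:25]
i=26 'b': node 7→17 (via fail)
i=27 'a': node 17→18  ** P4@[27:27]
i=28 'c': node 18→19
i=29 'a': node 19→20  ** P4@[29:29],P5@[26:29]
i=30 'd': node 20→1 (via fail)
i=31 'b': node 1→11
i=32 'b': node 11→12  ** P2@[30:32]
i=33 'b': node 12→17 (via fail)
i=34 'a': node 17→18  ** P4@[34:34]
i=35 'b': node 18→17 (via fail)
i=36 'd': node 17→1 (via fail)
i=37 'd': node 1→2
i=38 'c': node 2→3
i=39 'b': node 3→4
i=40 'c': node 4→5
i=41 'd': node 5→6  ** P0@[36:41],P6@[37:41]
i=42 'a': node 6→7 (via fail)  ** P4@[42:42]
i=43 'd': node 7→8
i=44 'b': node 8→9
i=45 'b': node 9→12 (via fail)  ** P2@[43:45]

All matches (sorted): [[2,4],[13,0],[13,6],[14,4],[16,4],[24,0],[24,6],[25,4],[27,4],[29,4],[29,5],[32,2],[34,4],[41,0],[41,6],[42,4],[45,2]]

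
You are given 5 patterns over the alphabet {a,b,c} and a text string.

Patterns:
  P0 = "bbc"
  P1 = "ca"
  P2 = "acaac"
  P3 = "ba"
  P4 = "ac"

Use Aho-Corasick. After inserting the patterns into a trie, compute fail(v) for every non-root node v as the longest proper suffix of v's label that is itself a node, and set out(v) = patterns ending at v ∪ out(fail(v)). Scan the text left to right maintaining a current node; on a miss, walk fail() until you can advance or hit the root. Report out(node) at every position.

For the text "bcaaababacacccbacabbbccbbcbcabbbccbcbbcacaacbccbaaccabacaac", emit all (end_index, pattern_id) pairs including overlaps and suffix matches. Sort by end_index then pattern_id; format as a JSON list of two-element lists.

Construct AC machine:
Trie (insert patterns):
  0='ε' goto a→6 b→1 c→4
  1='b' goto a→11 b→2
  2='bb' goto c→3
  3='bbc' goto ·  [P0 ends]
  4='c' goto a→5
  5='ca' goto ·  [P1 ends]
  6='a' goto c→7
  7='ac' goto a→8  [P4 ends]
  8='aca' goto a→9
  9='acaa' goto c→10
  10='acaac' goto ·  [P2 ends]
  11='ba' goto ·  [P3 ends]

BFS fail/out derivation:
  fail(1) 'b': from fail(0)=0 chase 'b': 0 ⇒ 0;  out=∅∪out(0)=∅
  fail(4) 'c': from fail(0)=0 chase 'c': 0 ⇒ 0;  out=∅∪out(0)=∅
  fail(6) 'a': from fail(0)=0 chase 'a': 0 ⇒ 0;  out=∅∪out(0)=∅
  fail(2) 'bb': from fail(1)=0 chase 'b': 0 ⇒ 1;  out=∅∪out(1)=∅
  fail(5) 'ca': from fail(4)=0 chase 'a': 0 ⇒ 6;  out={1}∪out(6)={1}
  fail(7) 'ac': from fail(6)=0 chase 'c': 0 ⇒ 4;  out={4}∪out(4)={4}
  fail(11) 'ba': from fail(1)=0 chase 'a': 0 ⇒ 6;  out={3}∪out(6)={3}
  fail(3) 'bbc': from fail(2)=1 chase 'c': 1→0 ⇒ 4;  out={0}∪out(4)={0}
  fail(8) 'aca': from fail(7)=4 chase 'a': 4 ⇒ 5;  out=∅∪out(5)={1}
  fail(9) 'acaa': from fail(8)=5 chase 'a': 5→6→0 ⇒ 6;  out=∅∪out(6)=∅
  fail(10) 'acaac': from fail(9)=6 chase 'c': 6 ⇒ 7;  out={2}∪out(7)={2,4}

Text stream:
i=0 'b': node 0→1
i=1 'c': node 1→4 ·f
i=2 'a': node 4→5  ** P1@[1:2]
i=3 'a': node 5→6 ·f
i=4 'a': node 6→6 ·f
i=5 'b': node 6→1 ·f
i=6 'a': node 1→11  ** P3@[5:6]
i=7 'b': node 11→1 ·f
i=8 'a': node 1→11  ** P3@[7:8]
i=9 'c': node 11→7 ·f  ** P4@[8:9]
i=10 'a': node 7→8  ** P1@[9:10]
i=11 'c': node 8→7 ·f  ** P4@[10:11]
i=12 'c': node 7→4 ·f
i=13 'c': node 4→4 ·f
i=14 'b': node 4→1 ·f
i=15 'a': node 1→11  ** P3@[14:15]
i=16 'c': node 11→7 ·f  ** P4@[15:16]
i=17 'a': node 7→8  ** P1@[16:17]
i=18 'b': node 8→1 ·f
i=19 'b': node 1→2
i=20 'b': node 2→2 ·f
i=21 'c': node 2→3  ** P0@[19:21]
i=22 'c': node 3→4 ·f
i=23 'b': node 4→1 ·f
i=24 'b': node 1→2
i=25 'c': node 2→3  ** P0@[23:25]
i=26 'b': node 3→1 ·f
i=27 'c': node 1→4 ·f
i=28 'a': node 4→5  ** P1@[27:28]
i=29 'b': node 5→1 ·f
i=30 'b': node 1→2
i=31 'b': node 2→2 ·f
i=32 'c': node 2→3  ** P0@[30:32]
i=33 'c': node 3→4 ·f
i=34 'b': node 4→1 ·f
i=35 'c': node 1→4 ·f
i=36 'b': node 4→1 ·f
i=37 'b': node 1→2
i=38 'c': node 2→3  ** P0@[36:38]
i=39 'a': node 3→5 ·f  ** P1@[38:39]
i=40 'c': node 5→7 ·f  ** P4@[39:40]
i=41 'a': node 7→8  ** P1@[40:41]
i=42 'a': node 8→9
i=43 'c': node 9→10  ** P2@[39:43],P4@[42:43]
i=44 'b': node 10→1 ·f
i=45 'c': node 1→4 ·f
i=46 'c': node 4→4 ·f
i=47 'b': node 4→1 ·f
i=48 'a': node 1→11  ** P3@[47:48]
i=49 'a': node 11→6 ·f
i=50 'c': node 6→7  ** P4@[49:50]
i=51 'c': node 7→4 ·f
i=52 'a': node 4→5  ** P1@[51:52]
i=53 'b': node 5→1 ·f
i=54 'a': node 1→11  ** P3@[53:54]
i=55 'c': node 11→7 ·f  ** P4@[54:55]
i=56 'a': node 7→8  ** P1@[55:56]
i=57 'a': node 8→9
i=58 'c': node 9→10  ** P2@[54:58],P4@[57:58]

All matches (sorted): [[2,1],[6,3],[8,3],[9,4],[10,1],[11,4],[15,3],[16,4],[17,1],[21,0],[25,0],[28,1],[32,0],[38,0],[39,1],[40,4],[41,1],[43,2],[43,4],[48,3],[50,4],[52,1],[54,3],[55,4],[56,1],[58,2],[58,4]]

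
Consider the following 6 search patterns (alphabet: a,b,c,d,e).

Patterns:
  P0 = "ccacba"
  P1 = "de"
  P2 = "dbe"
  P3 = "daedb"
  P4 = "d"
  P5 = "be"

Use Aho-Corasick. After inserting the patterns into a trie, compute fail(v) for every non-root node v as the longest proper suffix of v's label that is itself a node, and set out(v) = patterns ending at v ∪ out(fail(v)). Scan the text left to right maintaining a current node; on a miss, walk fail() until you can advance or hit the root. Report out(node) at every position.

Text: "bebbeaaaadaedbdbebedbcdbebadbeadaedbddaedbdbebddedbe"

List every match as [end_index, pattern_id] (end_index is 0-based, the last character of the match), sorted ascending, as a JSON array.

Construct AC machine:
Trie nodes:
  n0 'ε': b→15 c→1 d→7
  n1 'c': c→2
  n2 'cc': a→3
  n3 'cca': c→4
  n4 'ccac': b→5
  n5 'ccacb': a→6
  n6 'ccacba': ·  [P0 ends]
  n7 'd': a→11 b→9 e→8  [P4 ends]
  n8 'de': ·  [P1 ends]
  n9 'db': e→10
  n10 'dbe': ·  [P2 ends]
  n11 'da': e→12
  n12 'dae': d→13
  n13 'daed': b→14
  n14 'daedb': ·  [P3 ends]
  n15 'b': e→16
  n16 'be': ·  [P5 ends]

Failure links (BFS by depth):
  n1('c'): parent n0 fail=0; on 'c' 0 → fail=0;  out ∅∪∅=∅
  n7('d'): parent n0 fail=0; on 'd' 0 → fail=0;  out {4}∪∅={4}
  n15('b'): parent n0 fail=0; on 'b' 0 → fail=0;  out ∅∪∅=∅
  n2('cc'): parent n1 fail=0; on 'c' 0 → fail=1;  out ∅∪∅=∅
  n8('de'): parent n7 fail=0; on 'e' 0 → fail=0;  out {1}∪∅={1}
  n9('db'): parent n7 fail=0; on 'b' 0 → fail=15;  out ∅∪∅=∅
  n11('da'): parent n7 fail=0; on 'a' 0 → fail=0;  out ∅∪∅=∅
  n16('be'): parent n15 fail=0; on 'e' 0 → fail=0;  out {5}∪∅={5}
  n3('cca'): parent n2 fail=1; on 'a' 1→0 → fail=0;  out ∅∪∅=∅
  n10('dbe'): parent n9 fail=15; on 'e' 15 → fail=16;  out {2}∪{5}={2,5}
  n12('dae'): parent n11 fail=0; on 'e' 0 → fail=0;  out ∅∪∅=∅
  n4('ccac'): parent n3 fail=0; on 'c' 0 → fail=1;  out ∅∪∅=∅
  n13('daed'): parent n12 fail=0; on 'd' 0 → fail=7;  out ∅∪{4}={4}
  n5('ccacb'): parent n4 fail=1; on 'b' 1→0 → fail=15;  out ∅∪∅=∅
  n14('daedb'): parent n13 fail=7; on 'b' 7 → fail=9;  out {3}∪∅={3}
  n6('ccacba'): parent n5 fail=15; on 'a' 15→0 → fail=0;  out {0}∪∅={0}

Scan:
i=0 'b': node 0→15
i=1 'e': node 15→16  ** P5@[0:1]
i=2 'b': node 16→15 ·f
i=3 'b': node 15→15 ·f
i=4 'e': node 15→16  ** P5@[3:4]
i=5 'a': node 16→0 ·f
i=6 'a': node 0→0
i=7 'a': node 0→0
i=8 'a': node 0→0
i=9 'd': node 0→7  ** P4@[9:9]
i=10 'a': node 7→11
i=11 'e': node 11→12
i=12 'd': node 12→13  ** P4@[12:12]
i=13 'b': node 13→14  ** P3@[9:13]
i=14 'd': node 14→7 ·f  ** P4@[14:14]
i=15 'b': node 7→9
i=16 'e': node 9→10  ** P2@[14:16],P5@[15:16]
i=17 'b': node 10→15 ·f
i=18 'e': node 15→16  ** P5@[17:18]
i=19 'd': node 16→7 ·f  ** P4@[19:19]
i=20 'b': node 7→9
i=21 'c': node 9→1 ·f
i=22 'd': node 1→7 ·f  ** P4@[22:22]
i=23 'b': node 7→9
i=24 'e': node 9→10  ** P2@[22:24],P5@[23:24]
i=25 'b': node 10→15 ·f
i=26 'a': node 15→0 ·f
i=27 'd': node 0→7  ** P4@[27:27]
i=28 'b': node 7→9
i=29 'e': node 9→10  ** P2@[27:29],P5@[28:29]
i=30 'a': node 10→0 ·f
i=31 'd': node 0→7  ** P4@[31:31]
i=32 'a': node 7→11
i=33 'e': node 11→12
i=34 'd': node 12→13  ** P4@[34:34]
i=35 'b': node 13→14  ** P3@[31:35]
i=36 'd': node 14→7 ·f  ** P4@[36:36]
i=37 'd': node 7→7 ·f  ** P4@[37:37]
i=38 'a': node 7→11
i=39 'e': node 11→12
i=40 'd': node 12→13  ** P4@[40:40]
i=41 'b': node 13→14  ** P3@[37:41]
i=42 'd': node 14→7 ·f  ** P4@[42:42]
i=43 'b': node 7→9
i=44 'e': node 9→10  ** P2@[42:44],P5@[43:44]
i=45 'b': node 10→15 ·f
i=46 'd': node 15→7 ·f  ** P4@[46:46]
i=47 'd': node 7→7 ·f  ** P4@[47:47]
i=48 'e': node 7→8  ** P1@[47:48]
i=49 'd': node 8→7 ·f  ** P4@[49:49]
i=50 'b': node 7→9
i=51 'e': node 9→10  ** P2@[49:51],P5@[50:51]

All matches (sorted): [[1,5],[4,5],[9,4],[12,4],[13,3],[14,4],[16,2],[16,5],[18,5],[19,4],[22,4],[24,2],[24,5],[27,4],[29,2],[29,5],[31,4],[34,4],[35,3],[36,4],[37,4],[40,4],[41,3],[42,4],[44,2],[44,5],[46,4],[47,4],[48,1],[49,4],[51,2],[51,5]]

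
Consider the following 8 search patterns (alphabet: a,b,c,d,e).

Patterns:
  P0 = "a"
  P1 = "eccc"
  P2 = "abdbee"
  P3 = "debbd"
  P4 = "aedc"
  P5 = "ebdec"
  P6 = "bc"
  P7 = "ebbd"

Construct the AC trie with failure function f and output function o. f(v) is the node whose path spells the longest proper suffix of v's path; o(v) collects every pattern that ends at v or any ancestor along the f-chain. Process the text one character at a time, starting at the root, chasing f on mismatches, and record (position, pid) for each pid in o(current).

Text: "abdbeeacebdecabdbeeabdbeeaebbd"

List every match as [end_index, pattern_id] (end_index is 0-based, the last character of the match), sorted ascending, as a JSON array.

Build:
Trie nodes:
  n0 'ε': a→1 b→23 d→11 e→2
  n1 'a': b→6 e→16  ←P0
  n2 'e': b→19 c→3
  n3 'ec': c→4
  n4 'ecc': c→5
  n5 'eccc': ·  ←P1
  n6 'ab': d→7
  n7 'abd': b→8
  n8 'abdb': e→9
  n9 'abdbe': e→10
  n10 'abdbee': ·  ←P2
  n11 'd': e→12
  n12 'de': b→13
  n13 'deb': b→14
  n14 'debb': d→15
  n15 'debbd': ·  ←P3
  n16 'ae': d→17
  n17 'aed': c→18
  n18 'aedc': ·  ←P4
  n19 'eb': b→25 d→20
  n20 'ebd': e→21
  n21 'ebde': c→22
  n22 'ebdec': ·  ←P5
  n23 'b': c→24
  n24 'bc': ·  ←P6
  n25 'ebb': d→26
  n26 'ebbd': ·  ←P7

BFS fail/out derivation:
  fail(1) 'a': from fail(0)=0 chase 'a': 0 ⇒ 0;  out={0}∪out(0)={0}
  fail(2) 'e': from fail(0)=0 chase 'e': 0 ⇒ 0;  out=∅∪out(0)=∅
  fail(11) 'd': from fail(0)=0 chase 'd': 0 ⇒ 0;  out=∅∪out(0)=∅
  fail(23) 'b': from fail(0)=0 chase 'b': 0 ⇒ 0;  out=∅∪out(0)=∅
  fail(3) 'ec': from fail(2)=0 chase 'c': 0 ⇒ 0;  out=∅∪out(0)=∅
  fail(6) 'ab': from fail(1)=0 chase 'b': 0 ⇒ 23;  out=∅∪out(23)=∅
  fail(12) 'de': from fail(11)=0 chase 'e': 0 ⇒ 2;  out=∅∪out(2)=∅
  fail(16) 'ae': from fail(1)=0 chase 'e': 0 ⇒ 2;  out=∅∪out(2)=∅
  fail(19) 'eb': from fail(2)=0 chase 'b': 0 ⇒ 23;  out=∅∪out(23)=∅
  fail(24) 'bc': from fail(23)=0 chase 'c': 0 ⇒ 0;  out={6}∪out(0)={6}
  fail(4) 'ecc': from fail(3)=0 chase 'c': 0 ⇒ 0;  out=∅∪out(0)=∅
  fail(7) 'abd': from fail(6)=23 chase 'd': 23→0 ⇒ 11;  out=∅∪out(11)=∅
  fail(13) 'deb': from fail(12)=2 chase 'b': 2 ⇒ 19;  out=∅∪out(19)=∅
  fail(17) 'aed': from fail(16)=2 chase 'd': 2→0 ⇒ 11;  out=∅∪out(11)=∅
  fail(20) 'ebd': from fail(19)=23 chase 'd': 23→0 ⇒ 11;  out=∅∪out(11)=∅
  fail(25) 'ebb': from fail(19)=23 chase 'b': 23→0 ⇒ 23;  out=∅∪out(23)=∅
  fail(5) 'eccc': from fail(4)=0 chase 'c': 0 ⇒ 0;  out={1}∪out(0)={1}
  fail(8) 'abdb': from fail(7)=11 chase 'b': 11→0 ⇒ 23;  out=∅∪out(23)=∅
  fail(14) 'debb': from fail(13)=19 chase 'b': 19 ⇒ 25;  out=∅∪out(25)=∅
  fail(18) 'aedc': from fail(17)=11 chase 'c': 11→0 ⇒ 0;  out={4}∪out(0)={4}
  fail(21) 'ebde': from fail(20)=11 chase 'e': 11 ⇒ 12;  out=∅∪out(12)=∅
  fail(26) 'ebbd': from fail(25)=23 chase 'd': 23→0 ⇒ 11;  out={7}∪out(11)={7}
  fail(9) 'abdbe': from fail(8)=23 chase 'e': 23→0 ⇒ 2;  out=∅∪out(2)=∅
  fail(15) 'debbd': from fail(14)=25 chase 'd': 25 ⇒ 26;  out={3}∪out(26)={3,7}
  fail(22) 'ebdec': from fail(21)=12 chase 'c': 12→2 ⇒ 3;  out={5}∪out(3)={5}
  fail(10) 'abdbee': from fail(9)=2 chase 'e': 2→0 ⇒ 2;  out={2}∪out(2)={2}

Run:
pos 0 'a': at 1  → match P0@[0:0]
pos 1 'b': at 6
pos 2 'd': at 7
pos 3 'b': at 8
pos 4 'e': at 9
pos 5 'e': at 10  → match P2@[0:5]
pos 6 'a': at 1 (via fail)  → match P0@[6:6]
pos 7 'c': at 0 (via fail)
pos 8 'e': at 2
pos 9 'b': at 19
pos 10 'd': at 20
pos 11 'e': at 21
pos 12 'c': at 22  → match P5@[8:12]
pos 13 'a': at 1 (via fail)  → match P0@[13:13]
pos 14 'b': at 6
pos 15 'd': at 7
pos 16 'b': at 8
pos 17 'e': at 9
pos 18 'e': at 10  → match P2@[13:18]
pos 19 'a': at 1 (via fail)  → match P0@[19:19]
pos 20 'b': at 6
pos 21 'd': at 7
pos 22 'b': at 8
pos 23 'e': at 9
pos 24 'e': at 10  → match P2@[19:24]
pos 25 'a': at 1 (via fail)  → match P0@[25:25]
pos 26 'e': at 16
pos 27 'b': at 19 (via fail)
pos 28 'b': at 25
pos 29 'd': at 26  → match P7@[26:29]

All matches (sorted): [[0,0],[5,2],[6,0],[12,5],[13,0],[18,2],[19,0],[24,2],[25,0],[29,7]]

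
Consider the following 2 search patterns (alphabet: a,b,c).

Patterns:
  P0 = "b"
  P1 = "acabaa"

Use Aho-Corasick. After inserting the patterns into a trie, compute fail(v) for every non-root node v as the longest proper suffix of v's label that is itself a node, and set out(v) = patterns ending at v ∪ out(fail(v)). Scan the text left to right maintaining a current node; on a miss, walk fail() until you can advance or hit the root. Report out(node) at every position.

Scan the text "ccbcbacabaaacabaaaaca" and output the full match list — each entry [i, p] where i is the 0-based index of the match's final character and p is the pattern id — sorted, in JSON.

Construct AC machine:
Trie (insert patterns):
  0='ε' goto a→2 b→1
  1='b' goto ·  [P0 ends]
  2='a' goto c→3
  3='ac' goto a→4
  4='aca' goto b→5
  5='acab' goto a→6
  6='acaba' goto a→7
  7='acabaa' goto ·  [P1 ends]

Failure links (BFS by depth):
  fail(1) 'b': from fail(0)=0 chase 'b': 0 ⇒ 0;  out={0}∪out(0)={0}
  fail(2) 'a': from fail(0)=0 chase 'a': 0 ⇒ 0;  out=∅∪out(0)=∅
  fail(3) 'ac': from fail(2)=0 chase 'c': 0 ⇒ 0;  out=∅∪out(0)=∅
  fail(4) 'aca': from fail(3)=0 chase 'a': 0 ⇒ 2;  out=∅∪out(2)=∅
  fail(5) 'acab': from fail(4)=2 chase 'b': 2→0 ⇒ 1;  out=∅∪out(1)={0}
  fail(6) 'acaba': from fail(5)=1 chase 'a': 1→0 ⇒ 2;  out=∅∪out(2)=∅
  fail(7) 'acabaa': from fail(6)=2 chase 'a': 2→0 ⇒ 2;  out={1}∪out(2)={1}

Scan:
pos 0 'c': at 0
pos 1 'c': at 0
pos 2 'b': at 1  ** P0@[2:2]
pos 3 'c': at 0 (fail-walked)
pos 4 'b': at 1  ** P0@[4:4]
pos 5 'a': at 2 (fail-walked)
pos 6 'c': at 3
pos 7 'a': at 4
pos 8 'b': at 5  ** P0@[8:8]
pos 9 'a': at 6
pos 10 'a': at 7  ** P1@[5:10]
pos 11 'a': at 2 (fail-walked)
pos 12 'c': at 3
pos 13 'a': at 4
pos 14 'b': at 5  ** P0@[14:14]
pos 15 'a': at 6
pos 16 'a': at 7  ** P1@[11:16]
pos 17 'a': at 2 (fail-walked)
pos 18 'a': at 2 (fail-walked)
pos 19 'c': at 3
pos 20 'a': at 4

Result: [[2,0],[4,0],[8,0],[10,1],[14,0],[16,1]]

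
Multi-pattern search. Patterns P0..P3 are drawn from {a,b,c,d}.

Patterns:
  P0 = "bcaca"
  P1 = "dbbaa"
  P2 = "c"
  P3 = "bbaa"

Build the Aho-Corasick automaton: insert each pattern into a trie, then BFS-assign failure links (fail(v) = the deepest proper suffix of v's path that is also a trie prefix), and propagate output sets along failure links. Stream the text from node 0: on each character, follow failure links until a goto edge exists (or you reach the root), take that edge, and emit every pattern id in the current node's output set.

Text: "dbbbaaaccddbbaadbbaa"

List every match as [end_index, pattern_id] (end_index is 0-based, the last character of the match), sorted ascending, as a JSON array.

Build:
Trie (insert patterns):
  0='ε' goto b→1 c→11 d→6
  1='b' goto b→12 c→2
  2='bc' goto a→3
  3='bca' goto c→4
  4='bcac' goto a→5
  5='bcaca' goto ·  ←P0
  6='d' goto b→7
  7='db' goto b→8
  8='dbb' goto a→9
  9='dbba' goto a→10
  10='dbbaa' goto ·  ←P1
  11='c' goto ·  ←P2
  12='bb' goto a→13
  13='bba' goto a→14
  14='bbaa' goto ·  ←P3

Failure links (BFS by depth):
  fail(1) 'b': from fail(0)=0 chase 'b': 0 ⇒ 0;  out=∅∪out(0)=∅
  fail(6) 'd': from fail(0)=0 chase 'd': 0 ⇒ 0;  out=∅∪out(0)=∅
  fail(11) 'c': from fail(0)=0 chase 'c': 0 ⇒ 0;  out={2}∪out(0)={2}
  fail(2) 'bc': from fail(1)=0 chase 'c': 0 ⇒ 11;  out=∅∪out(11)={2}
  fail(7) 'db': from fail(6)=0 chase 'b': 0 ⇒ 1;  out=∅∪out(1)=∅
  fail(12) 'bb': from fail(1)=0 chase 'b': 0 ⇒ 1;  out=∅∪out(1)=∅
  fail(3) 'bca': from fail(2)=11 chase 'a': 11→0 ⇒ 0;  out=∅∪out(0)=∅
  fail(8) 'dbb': from fail(7)=1 chase 'b': 1 ⇒ 12;  out=∅∪out(12)=∅
  fail(13) 'bba': from fail(12)=1 chase 'a': 1→0 ⇒ 0;  out=∅∪out(0)=∅
  fail(4) 'bcac': from fail(3)=0 chase 'c': 0 ⇒ 11;  out=∅∪out(11)={2}
  fail(9) 'dbba': from fail(8)=12 chase 'a': 12 ⇒ 13;  out=∅∪out(13)=∅
  fail(14) 'bbaa': from fail(13)=0 chase 'a': 0 ⇒ 0;  out={3}∪out(0)={3}
  fail(5) 'bcaca': from fail(4)=11 chase 'a': 11→0 ⇒ 0;  out={0}∪out(0)={0}
  fail(10) 'dbbaa': from fail(9)=13 chase 'a': 13 ⇒ 14;  out={1}∪out(14)={1,3}

Run:
pos 0 'd': at 6
pos 1 'b': at 7
pos 2 'b': at 8
pos 3 'b': at 12 ·f
pos 4 'a': at 13
pos 5 'a': at 14  emit P3@[2:5]
pos 6 'a': at 0 ·f
pos 7 'c': at 11  emit P2@[7:7]
pos 8 'c': at 11 ·f  emit P2@[8:8]
pos 9 'd': at 6 ·f
pos 10 'd': at 6 ·f
pos 11 'b': at 7
pos 12 'b': at 8
pos 13 'a': at 9
pos 14 'a': at 10  emit P1@[10:14],P3@[11:14]
pos 15 'd': at 6 ·f
pos 16 'b': at 7
pos 17 'b': at 8
pos 18 'a': at 9
pos 19 'a': at 10  emit P1@[15:19],P3@[16:19]

Matches: [[5,3],[7,2],[8,2],[14,1],[14,3],[19,1],[19,3]]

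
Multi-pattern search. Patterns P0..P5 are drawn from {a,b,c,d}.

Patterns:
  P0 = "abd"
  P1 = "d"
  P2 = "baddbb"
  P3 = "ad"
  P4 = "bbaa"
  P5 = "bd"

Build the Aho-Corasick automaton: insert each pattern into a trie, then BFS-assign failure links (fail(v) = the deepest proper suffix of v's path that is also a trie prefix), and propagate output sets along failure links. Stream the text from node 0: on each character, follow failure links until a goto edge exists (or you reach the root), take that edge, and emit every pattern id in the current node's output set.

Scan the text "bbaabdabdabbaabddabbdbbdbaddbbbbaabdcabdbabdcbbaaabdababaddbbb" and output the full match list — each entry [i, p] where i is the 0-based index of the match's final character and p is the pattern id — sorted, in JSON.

Build automaton:
Trie nodes:
  0='ε' goto a→1 b→5 d→4
  1='a' goto b→2 d→11
  2='ab' goto d→3
  3='abd' goto ·  ←P0
  4='d' goto ·  ←P1
  5='b' goto a→6 b→12 d→15
  6='ba' goto d→7
  7='bad' goto d→8
  8='badd' goto b→9
  9='baddb' goto b→10
  10='baddbb' goto ·  ←P2
  11='ad' goto ·  ←P3
  12='bb' goto a→13
  13='bba' goto a→14
  14='bbaa' goto ·  ←P4
  15='bd' goto ·  ←P5

BFS fail/out derivation:
  fail(1) 'a': from fail(0)=0 chase 'a': 0 ⇒ 0;  out=∅∪out(0)=∅
  fail(4) 'd': from fail(0)=0 chase 'd': 0 ⇒ 0;  out={1}∪out(0)={1}
  fail(5) 'b': from fail(0)=0 chase 'b': 0 ⇒ 0;  out=∅∪out(0)=∅
  fail(2) 'ab': from fail(1)=0 chase 'b': 0 ⇒ 5;  out=∅∪out(5)=∅
  fail(6) 'ba': from fail(5)=0 chase 'a': 0 ⇒ 1;  out=∅∪out(1)=∅
  fail(11) 'ad': from fail(1)=0 chase 'd': 0 ⇒ 4;  out={3}∪out(4)={1,3}
  fail(12) 'bb': from fail(5)=0 chase 'b': 0 ⇒ 5;  out=∅∪out(5)=∅
  fail(15) 'bd': from fail(5)=0 chase 'd': 0 ⇒ 4;  out={5}∪out(4)={1,5}
  fail(3) 'abd': from fail(2)=5 chase 'd': 5 ⇒ 15;  out={0}∪out(15)={0,1,5}
  fail(7) 'bad': from fail(6)=1 chase 'd': 1 ⇒ 11;  out=∅∪out(11)={1,3}
  fail(13) 'bba': from fail(12)=5 chase 'a': 5 ⇒ 6;  out=∅∪out(6)=∅
  fail(8) 'badd': from fail(7)=11 chase 'd': 11→4→0 ⇒ 4;  out=∅∪out(4)={1}
  fail(14) 'bbaa': from fail(13)=6 chase 'a': 6→1→0 ⇒ 1;  out={4}∪out(1)={4}
  fail(9) 'baddb': from fail(8)=4 chase 'b': 4→0 ⇒ 5;  out=∅∪out(5)=∅
  fail(10) 'baddbb': from fail(9)=5 chase 'b': 5 ⇒ 12;  out={2}∪out(12)={2}

Run:
[0] read 'b'  n0⇒n5
[1] read 'b'  n5⇒n12
[2] read 'a'  n12⇒n13
[3] read 'a'  n13⇒n14  emit P4@[0:3]
[4] read 'b'  n14⇒n2 ·f
[5] read 'd'  n2⇒n3  emit P0@[3:5],P1@[5:5],P5@[4:5]
[6] read 'a'  n3⇒n1 ·f
[7] read 'b'  n1⇒n2
[8] read 'd'  n2⇒n3  emit P0@[6:8],P1@[8:8],P5@[7:8]
[9] read 'a'  n3⇒n1 ·f
[10] read 'b'  n1⇒n2
[11] read 'b'  n2⇒n12 ·f
[12] read 'a'  n12⇒n13
[13] read 'a'  n13⇒n14  emit P4@[10:13]
[14] read 'b'  n14⇒n2 ·f
[15] read 'd'  n2⇒n3  emit P0@[13:15],P1@[15:15],P5@[14:15]
[16] read 'd'  n3⇒n4 ·f  emit P1@[16:16]
[17] read 'a'  n4⇒n1 ·f
[18] read 'b'  n1⇒n2
[19] read 'b'  n2⇒n12 ·f
[20] read 'd'  n12⇒n15 ·f  emit P1@[20:20],P5@[19:20]
[21] read 'b'  n15⇒n5 ·f
[22] read 'b'  n5⇒n12
[23] read 'd'  n12⇒n15 ·f  emit P1@[23:23],P5@[22:23]
[24] read 'b'  n15⇒n5 ·f
[25] read 'a'  n5⇒n6
[26] read 'd'  n6⇒n7  emit P1@[26:26],P3@[25:26]
[27] read 'd'  n7⇒n8  emit P1@[27:27]
[28] read 'b'  n8⇒n9
[29] read 'b'  n9⇒n10  emit P2@[24:29]
[30] read 'b'  n10⇒n12 ·f
[31] read 'b'  n12⇒n12 ·f
[32] read 'a'  n12⇒n13
[33] read 'a'  n13⇒n14  emit P4@[30:33]
[34] read 'b'  n14⇒n2 ·f
[35] read 'd'  n2⇒n3  emit P0@[33:35],P1@[35:35],P5@[34:35]
[36] read 'c'  n3⇒n0 ·f
[37] read 'a'  n0⇒n1
[38] read 'b'  n1⇒n2
[39] read 'd'  n2⇒n3  emit P0@[37:39],P1@[39:39],P5@[38:39]
[40] read 'b'  n3⇒n5 ·f
[41] read 'a'  n5⇒n6
[42] read 'b'  n6⇒n2 ·f
[43] read 'd'  n2⇒n3  emit P0@[41:43],P1@[43:43],P5@[42:43]
[44] read 'c'  n3⇒n0 ·f
[45] read 'b'  n0⇒n5
[46] read 'b'  n5⇒n12
[47] read 'a'  n12⇒n13
[48] read 'a'  n13⇒n14  emit P4@[45:48]
[49] read 'a'  n14⇒n1 ·f
[50] read 'b'  n1⇒n2
[51] read 'd'  n2⇒n3  emit P0@[49:51],P1@[51:51],P5@[50:51]
[52] read 'a'  n3⇒n1 ·f
[53] read 'b'  n1⇒n2
[54] read 'a'  n2⇒n6 ·f
[55] read 'b'  n6⇒n2 ·f
[56] read 'a'  n2⇒n6 ·f
[57] read 'd'  n6⇒n7  emit P1@[57:57],P3@[56:57]
[58] read 'd'  n7⇒n8  emit P1@[58:58]
[59] read 'b'  n8⇒n9
[60] read 'b'  n9⇒n10  emit P2@[55:60]
[61] read 'b'  n10⇒n12 ·f

Matches: [[3,4],[5,0],[5,1],[5,5],[8,0],[8,1],[8,5],[13,4],[15,0],[15,1],[15,5],[16,1],[20,1],[20,5],[23,1],[23,5],[26,1],[26,3],[27,1],[29,2],[33,4],[35,0],[35,1],[35,5],[39,0],[39,1],[39,5],[43,0],[43,1],[43,5],[48,4],[51,0],[51,1],[51,5],[57,1],[57,3],[58,1],[60,2]]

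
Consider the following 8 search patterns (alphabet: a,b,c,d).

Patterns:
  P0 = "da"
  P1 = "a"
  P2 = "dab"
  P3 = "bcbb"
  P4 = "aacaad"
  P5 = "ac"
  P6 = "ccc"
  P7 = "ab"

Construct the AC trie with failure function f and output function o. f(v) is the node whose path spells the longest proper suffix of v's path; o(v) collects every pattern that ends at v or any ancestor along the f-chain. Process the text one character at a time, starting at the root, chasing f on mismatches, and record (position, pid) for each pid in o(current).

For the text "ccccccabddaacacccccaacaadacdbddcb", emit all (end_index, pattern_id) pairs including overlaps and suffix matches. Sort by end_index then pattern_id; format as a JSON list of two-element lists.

Build automaton:
Trie nodes:
  0='ε' goto a→3 b→5 c→15 d→1
  1='d' goto a→2
  2='da' goto b→4  ←P0
  3='a' goto a→9 b→18 c→14  ←P1
  4='dab' goto ·  ←P2
  5='b' goto c→6
  6='bc' goto b→7
  7='bcb' goto b→8
  8='bcbb' goto ·  ←P3
  9='aa' goto c→10
  10='aac' goto a→11
  11='aaca' goto a→12
  12='aacaa' goto d→13
  13='aacaad' goto ·  ←P4
  14='ac' goto ·  ←P5
  15='c' goto c→16
  16='cc' goto c→17
  17='ccc' goto ·  ←P6
  18='ab' goto ·  ←P7

BFS fail/out derivation:
  n1('d'): parent n0 fail=0; on 'd' 0 → fail=0;  out ∅∪∅=∅
  n3('a'): parent n0 fail=0; on 'a' 0 → fail=0;  out {1}∪∅={1}
  n5('b'): parent n0 fail=0; on 'b' 0 → fail=0;  out ∅∪∅=∅
  n15('c'): parent n0 fail=0; on 'c' 0 → fail=0;  out ∅∪∅=∅
  n2('da'): parent n1 fail=0; on 'a' 0 → fail=3;  out {0}∪{1}={0,1}
  n6('bc'): parent n5 fail=0; on 'c' 0 → fail=15;  out ∅∪∅=∅
  n9('aa'): parent n3 fail=0; on 'a' 0 → fail=3;  out ∅∪{1}={1}
  n14('ac'): parent n3 fail=0; on 'c' 0 → fail=15;  out {5}∪∅={5}
  n16('cc'): parent n15 fail=0; on 'c' 0 → fail=15;  out ∅∪∅=∅
  n18('ab'): parent n3 fail=0; on 'b' 0 → fail=5;  out {7}∪∅={7}
  n4('dab'): parent n2 fail=3; on 'b' 3 → fail=18;  out {2}∪{7}={2,7}
  n7('bcb'): parent n6 fail=15; on 'b' 15→0 → fail=5;  out ∅∪∅=∅
  n10('aac'): parent n9 fail=3; on 'c' 3 → fail=14;  out ∅∪{5}={5}
  n17('ccc'): parent n16 fail=15; on 'c' 15 → fail=16;  out {6}∪∅={6}
  n8('bcbb'): parent n7 fail=5; on 'b' 5→0 → fail=5;  out {3}∪∅={3}
  n11('aaca'): parent n10 fail=14; on 'a' 14→15→0 → fail=3;  out ∅∪{1}={1}
  n12('aacaa'): parent n11 fail=3; on 'a' 3 → fail=9;  out ∅∪{1}={1}
  n13('aacaad'): parent n12 fail=9; on 'd' 9→3→0 → fail=1;  out {4}∪∅={4}

Text stream:
i=0 'c': node 0→15
i=1 'c': node 15→16
i=2 'c': node 16→17  → match P6@[0:2]
i=3 'c': node 17→17 (via fail)  → match P6@[1:3]
i=4 'c': node 17→17 (via fail)  → match P6@[2:4]
i=5 'c': node 17→17 (via fail)  → match P6@[3:5]
i=6 'a': node 17→3 (via fail)  → match P1@[6:6]
i=7 'b': node 3→18  → match P7@[6:7]
i=8 'd': node 18→1 (via fail)
i=9 'd': node 1→1 (via fail)
i=10 'a': node 1→2  → match P0@[9:10],P1@[10:10]
i=11 'a': node 2→9 (via fail)  → match P1@[11:11]
i=12 'c': node 9→10  → match P5@[11:12]
i=13 'a': node 10→11  → match P1@[13:13]
i=14 'c': node 11→14 (via fail)  → match P5@[13:14]
i=15 'c': node 14→16 (via fail)
i=16 'c': node 16→17  → match P6@[14:16]
i=17 'c': node 17→17 (via fail)  → match P6@[15:17]
i=18 'c': node 17→17 (via fail)  → match P6@[16:18]
i=19 'a': node 17→3 (via fail)  → match P1@[19:19]
i=20 'a': node 3→9  → match P1@[20:20]
i=21 'c': node 9→10  → match P5@[20:21]
i=22 'a': node 10→11  → match P1@[22:22]
i=23 'a': node 11→12  → match P1@[23:23]
i=24 'd': node 12→13  → match P4@[19:24]
i=25 'a': node 13→2 (via fail)  → match P0@[24:25],P1@[25:25]
i=26 'c': node 2→14 (via fail)  → match P5@[25:26]
i=27 'd': node 14→1 (via fail)
i=28 'b': node 1→5 (via fail)
i=29 'd': node 5→1 (via fail)
i=30 'd': node 1→1 (via fail)
i=31 'c': node 1→15 (via fail)
i=32 'b': node 15→5 (via fail)

Result: [[2,6],[3,6],[4,6],[5,6],[6,1],[7,7],[10,0],[10,1],[11,1],[12,5],[13,1],[14,5],[16,6],[17,6],[18,6],[19,1],[20,1],[21,5],[22,1],[23,1],[24,4],[25,0],[25,1],[26,5]]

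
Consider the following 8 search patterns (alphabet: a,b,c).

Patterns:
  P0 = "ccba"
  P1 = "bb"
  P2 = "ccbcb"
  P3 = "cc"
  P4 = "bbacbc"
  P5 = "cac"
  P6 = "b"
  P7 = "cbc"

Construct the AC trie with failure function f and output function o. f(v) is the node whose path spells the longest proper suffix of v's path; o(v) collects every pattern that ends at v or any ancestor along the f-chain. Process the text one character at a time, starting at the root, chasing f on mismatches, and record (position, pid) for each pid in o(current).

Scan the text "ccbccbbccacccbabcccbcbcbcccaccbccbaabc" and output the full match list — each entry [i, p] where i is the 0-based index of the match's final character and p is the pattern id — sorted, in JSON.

Build automaton:
Trie nodes:
  0='ε' goto b→5 c→1
  1='c' goto a→13 b→15 c→2
  2='cc' goto b→3  ←P3
  3='ccb' goto a→4 c→7
  4='ccba' goto ·  ←P0
  5='b' goto b→6  ←P6
  6='bb' goto a→9  ←P1
  7='ccbc' goto b→8
  8='ccbcb' goto ·  ←P2
  9='bba' goto c→10
  10='bbac' goto b→11
  11='bbacb' goto c→12
  12='bbacbc' goto ·  ←P4
  13='ca' goto c→14
  14='cac' goto ·  ←P5
  15='cb' goto c→16
  16='cbc' goto ·  ←P7

BFS fail/out derivation:
  n1('c'): parent n0 fail=0; on 'c' 0 → fail=0;  out ∅∪∅=∅
  n5('b'): parent n0 fail=0; on 'b' 0 → fail=0;  out {6}∪∅={6}
  n2('cc'): parent n1 fail=0; on 'c' 0 → fail=1;  out {3}∪∅={3}
  n6('bb'): parent n5 fail=0; on 'b' 0 → fail=5;  out {1}∪{6}={1,6}
  n13('ca'): parent n1 fail=0; on 'a' 0 → fail=0;  out ∅∪∅=∅
  n15('cb'): parent n1 fail=0; on 'b' 0 → fail=5;  out ∅∪{6}={6}
  n3('ccb'): parent n2 fail=1; on 'b' 1 → fail=15;  out ∅∪{6}={6}
  n9('bba'): parent n6 fail=5; on 'a' 5→0 → fail=0;  out ∅∪∅=∅
  n14('cac'): parent n13 fail=0; on 'c' 0 → fail=1;  out {5}∪∅={5}
  n16('cbc'): parent n15 fail=5; on 'c' 5→0 → fail=1;  out {7}∪∅={7}
  n4('ccba'): parent n3 fail=15; on 'a' 15→5→0 → fail=0;  out {0}∪∅={0}
  n7('ccbc'): parent n3 fail=15; on 'c' 15 → fail=16;  out ∅∪{7}={7}
  n10('bbac'): parent n9 fail=0; on 'c' 0 → fail=1;  out ∅∪∅=∅
  n8('ccbcb'): parent n7 fail=16; on 'b' 16→1 → fail=15;  out {2}∪{6}={2,6}
  n11('bbacb'): parent n10 fail=1; on 'b' 1 → fail=15;  out ∅∪{6}={6}
  n12('bbacbc'): parent n11 fail=15; on 'c' 15 → fail=16;  out {4}∪{7}={4,7}

Run:
pos 0 'c': at 1
pos 1 'c': at 2  ** P3@[0:1]
pos 2 'b': at 3  ** P6@[2:2]
pos 3 'c': at 7  ** P7@[1:3]
pos 4 'c': at 2 (fail-walked)  ** P3@[3:4]
pos 5 'b': at 3  ** P6@[5:5]
pos 6 'b': at 6 (fail-walked)  ** P1@[5:6],P6@[6:6]
pos 7 'c': at 1 (fail-walked)
pos 8 'c': at 2  ** P3@[7:8]
pos 9 'a': at 13 (fail-walked)
pos 10 'c': at 14  ** P5@[8:10]
pos 11 'c': at 2 (fail-walked)  ** P3@[10:11]
pos 12 'c': at 2 (fail-walked)  ** P3@[11:12]
pos 13 'b': at 3  ** P6@[13:13]
pos 14 'a': at 4  ** P0@[11:14]
pos 15 'b': at 5 (fail-walked)  ** P6@[15:15]
pos 16 'c': at 1 (fail-walked)
pos 17 'c': at 2  ** P3@[16:17]
pos 18 'c': at 2 (fail-walked)  ** P3@[17:18]
pos 19 'b': at 3  ** P6@[19:19]
pos 20 'c': at 7  ** P7@[18:20]
pos 21 'b': at 8  ** P2@[17:21],P6@[21:21]
pos 22 'c': at 16 (fail-walked)  ** P7@[20:22]
pos 23 'b': at 15 (fail-walked)  ** P6@[23:23]
pos 24 'c': at 16  ** P7@[22:24]
pos 25 'c': at 2 (fail-walked)  ** P3@[24:25]
pos 26 'c': at 2 (fail-walked)  ** P3@[25:26]
pos 27 'a': at 13 (fail-walked)
pos 28 'c': at 14  ** P5@[26:28]
pos 29 'c': at 2 (fail-walked)  ** P3@[28:29]
pos 30 'b': at 3  ** P6@[30:30]
pos 31 'c': at 7  ** P7@[29:31]
pos 32 'c': at 2 (fail-walked)  ** P3@[31:32]
pos 33 'b': at 3  ** P6@[33:33]
pos 34 'a': at 4  ** P0@[31:34]
pos 35 'a': at 0 (fail-walked)
pos 36 'b': at 5  ** P6@[36:36]
pos 37 'c': at 1 (fail-walked)

Matches: [[1,3],[2,6],[3,7],[4,3],[5,6],[6,1],[6,6],[8,3],[10,5],[11,3],[12,3],[13,6],[14,0],[15,6],[17,3],[18,3],[19,6],[20,7],[21,2],[21,6],[22,7],[23,6],[24,7],[25,3],[26,3],[28,5],[29,3],[30,6],[31,7],[32,3],[33,6],[34,0],[36,6]]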